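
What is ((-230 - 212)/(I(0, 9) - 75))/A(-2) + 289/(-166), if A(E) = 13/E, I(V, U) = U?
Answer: -15181/5478 ≈ -2.7713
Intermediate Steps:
((-230 - 212)/(I(0, 9) - 75))/A(-2) + 289/(-166) = ((-230 - 212)/(9 - 75))/((13/(-2))) + 289/(-166) = (-442/(-66))/((13*(-1/2))) + 289*(-1/166) = (-442*(-1/66))/(-13/2) - 289/166 = (221/33)*(-2/13) - 289/166 = -34/33 - 289/166 = -15181/5478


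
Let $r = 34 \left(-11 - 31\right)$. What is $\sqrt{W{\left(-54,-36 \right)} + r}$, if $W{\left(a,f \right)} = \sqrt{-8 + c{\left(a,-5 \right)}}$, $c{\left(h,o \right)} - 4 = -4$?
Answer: $\sqrt{-1428 + 2 i \sqrt{2}} \approx 0.0374 + 37.789 i$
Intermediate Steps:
$r = -1428$ ($r = 34 \left(-42\right) = -1428$)
$c{\left(h,o \right)} = 0$ ($c{\left(h,o \right)} = 4 - 4 = 0$)
$W{\left(a,f \right)} = 2 i \sqrt{2}$ ($W{\left(a,f \right)} = \sqrt{-8 + 0} = \sqrt{-8} = 2 i \sqrt{2}$)
$\sqrt{W{\left(-54,-36 \right)} + r} = \sqrt{2 i \sqrt{2} - 1428} = \sqrt{-1428 + 2 i \sqrt{2}}$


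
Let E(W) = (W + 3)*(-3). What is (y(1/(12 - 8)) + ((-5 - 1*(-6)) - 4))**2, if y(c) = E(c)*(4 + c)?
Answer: 505521/256 ≈ 1974.7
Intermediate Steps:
E(W) = -9 - 3*W (E(W) = (3 + W)*(-3) = -9 - 3*W)
y(c) = (-9 - 3*c)*(4 + c)
(y(1/(12 - 8)) + ((-5 - 1*(-6)) - 4))**2 = (-3*(3 + 1/(12 - 8))*(4 + 1/(12 - 8)) + ((-5 - 1*(-6)) - 4))**2 = (-3*(3 + 1/4)*(4 + 1/4) + ((-5 + 6) - 4))**2 = (-3*(3 + 1/4)*(4 + 1/4) + (1 - 4))**2 = (-3*13/4*17/4 - 3)**2 = (-663/16 - 3)**2 = (-711/16)**2 = 505521/256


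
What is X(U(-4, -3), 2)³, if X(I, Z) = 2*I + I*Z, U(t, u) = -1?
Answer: -64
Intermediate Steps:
X(U(-4, -3), 2)³ = (-(2 + 2))³ = (-1*4)³ = (-4)³ = -64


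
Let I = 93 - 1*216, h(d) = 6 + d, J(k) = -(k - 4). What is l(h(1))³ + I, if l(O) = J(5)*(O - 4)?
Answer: -150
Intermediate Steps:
J(k) = 4 - k (J(k) = -(-4 + k) = 4 - k)
l(O) = 4 - O (l(O) = (4 - 1*5)*(O - 4) = (4 - 5)*(-4 + O) = -(-4 + O) = 4 - O)
I = -123 (I = 93 - 216 = -123)
l(h(1))³ + I = (4 - (6 + 1))³ - 123 = (4 - 1*7)³ - 123 = (4 - 7)³ - 123 = (-3)³ - 123 = -27 - 123 = -150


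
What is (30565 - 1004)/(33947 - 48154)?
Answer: -29561/14207 ≈ -2.0807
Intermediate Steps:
(30565 - 1004)/(33947 - 48154) = 29561/(-14207) = 29561*(-1/14207) = -29561/14207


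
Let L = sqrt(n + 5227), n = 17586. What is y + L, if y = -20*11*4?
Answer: -880 + sqrt(22813) ≈ -728.96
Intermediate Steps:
y = -880 (y = -220*4 = -880)
L = sqrt(22813) (L = sqrt(17586 + 5227) = sqrt(22813) ≈ 151.04)
y + L = -880 + sqrt(22813)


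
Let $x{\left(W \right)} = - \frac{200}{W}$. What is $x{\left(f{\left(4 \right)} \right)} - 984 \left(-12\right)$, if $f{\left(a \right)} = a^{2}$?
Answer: $\frac{23591}{2} \approx 11796.0$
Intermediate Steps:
$x{\left(f{\left(4 \right)} \right)} - 984 \left(-12\right) = - \frac{200}{4^{2}} - 984 \left(-12\right) = - \frac{200}{16} - -11808 = \left(-200\right) \frac{1}{16} + 11808 = - \frac{25}{2} + 11808 = \frac{23591}{2}$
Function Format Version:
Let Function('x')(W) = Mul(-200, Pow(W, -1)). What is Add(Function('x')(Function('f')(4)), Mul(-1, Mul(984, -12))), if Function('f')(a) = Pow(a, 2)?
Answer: Rational(23591, 2) ≈ 11796.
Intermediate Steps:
Add(Function('x')(Function('f')(4)), Mul(-1, Mul(984, -12))) = Add(Mul(-200, Pow(Pow(4, 2), -1)), Mul(-1, Mul(984, -12))) = Add(Mul(-200, Pow(16, -1)), Mul(-1, -11808)) = Add(Mul(-200, Rational(1, 16)), 11808) = Add(Rational(-25, 2), 11808) = Rational(23591, 2)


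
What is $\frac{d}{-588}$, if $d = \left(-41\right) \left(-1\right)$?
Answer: $- \frac{41}{588} \approx -0.069728$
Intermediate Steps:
$d = 41$
$\frac{d}{-588} = \frac{41}{-588} = 41 \left(- \frac{1}{588}\right) = - \frac{41}{588}$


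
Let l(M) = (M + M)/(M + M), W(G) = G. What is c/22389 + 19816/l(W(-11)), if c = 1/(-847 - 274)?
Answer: 497343335303/25098069 ≈ 19816.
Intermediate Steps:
l(M) = 1 (l(M) = (2*M)/((2*M)) = (2*M)*(1/(2*M)) = 1)
c = -1/1121 (c = 1/(-1121) = -1/1121 ≈ -0.00089206)
c/22389 + 19816/l(W(-11)) = -1/1121/22389 + 19816/1 = -1/1121*1/22389 + 19816*1 = -1/25098069 + 19816 = 497343335303/25098069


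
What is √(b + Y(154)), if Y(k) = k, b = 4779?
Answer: √4933 ≈ 70.235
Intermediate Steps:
√(b + Y(154)) = √(4779 + 154) = √4933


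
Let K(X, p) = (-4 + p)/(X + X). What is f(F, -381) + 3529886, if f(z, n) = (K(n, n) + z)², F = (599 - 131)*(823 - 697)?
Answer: 2021114052994585/580644 ≈ 3.4808e+9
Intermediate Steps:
F = 58968 (F = 468*126 = 58968)
K(X, p) = (-4 + p)/(2*X) (K(X, p) = (-4 + p)/((2*X)) = (-4 + p)*(1/(2*X)) = (-4 + p)/(2*X))
f(z, n) = (z + (-4 + n)/(2*n))² (f(z, n) = ((-4 + n)/(2*n) + z)² = (z + (-4 + n)/(2*n))²)
f(F, -381) + 3529886 = (¼)*(-4 - 381 + 2*(-381)*58968)²/(-381)² + 3529886 = (¼)*(1/145161)*(-4 - 381 - 44933616)² + 3529886 = (¼)*(1/145161)*(-44934001)² + 3529886 = (¼)*(1/145161)*2019064445868001 + 3529886 = 2019064445868001/580644 + 3529886 = 2021114052994585/580644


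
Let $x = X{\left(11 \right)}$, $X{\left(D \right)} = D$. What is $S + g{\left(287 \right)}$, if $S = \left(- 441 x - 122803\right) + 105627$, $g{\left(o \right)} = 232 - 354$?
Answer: $-22149$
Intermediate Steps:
$x = 11$
$g{\left(o \right)} = -122$
$S = -22027$ ($S = \left(\left(-441\right) 11 - 122803\right) + 105627 = \left(-4851 - 122803\right) + 105627 = -127654 + 105627 = -22027$)
$S + g{\left(287 \right)} = -22027 - 122 = -22149$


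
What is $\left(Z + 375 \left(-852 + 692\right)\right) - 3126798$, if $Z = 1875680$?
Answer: $-1311118$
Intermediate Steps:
$\left(Z + 375 \left(-852 + 692\right)\right) - 3126798 = \left(1875680 + 375 \left(-852 + 692\right)\right) - 3126798 = \left(1875680 + 375 \left(-160\right)\right) - 3126798 = \left(1875680 - 60000\right) - 3126798 = 1815680 - 3126798 = -1311118$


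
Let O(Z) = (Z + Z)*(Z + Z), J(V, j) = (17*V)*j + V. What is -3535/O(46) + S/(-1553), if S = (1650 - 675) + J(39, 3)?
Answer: -30907247/13144592 ≈ -2.3513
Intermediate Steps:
J(V, j) = V + 17*V*j (J(V, j) = 17*V*j + V = V + 17*V*j)
S = 3003 (S = (1650 - 675) + 39*(1 + 17*3) = 975 + 39*(1 + 51) = 975 + 39*52 = 975 + 2028 = 3003)
O(Z) = 4*Z² (O(Z) = (2*Z)*(2*Z) = 4*Z²)
-3535/O(46) + S/(-1553) = -3535/(4*46²) + 3003/(-1553) = -3535/(4*2116) + 3003*(-1/1553) = -3535/8464 - 3003/1553 = -30907247/13144592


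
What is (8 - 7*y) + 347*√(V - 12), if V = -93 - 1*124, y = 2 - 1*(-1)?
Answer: -13 + 347*I*√229 ≈ -13.0 + 5251.1*I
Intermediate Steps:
y = 3 (y = 2 + 1 = 3)
V = -217 (V = -93 - 124 = -217)
(8 - 7*y) + 347*√(V - 12) = (8 - 7*3) + 347*√(-217 - 12) = (8 - 21) + 347*√(-229) = -13 + 347*(I*√229) = -13 + 347*I*√229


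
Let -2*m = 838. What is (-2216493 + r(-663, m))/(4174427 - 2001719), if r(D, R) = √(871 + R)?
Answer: -246277/241412 + √113/1086354 ≈ -1.0201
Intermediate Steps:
m = -419 (m = -½*838 = -419)
(-2216493 + r(-663, m))/(4174427 - 2001719) = (-2216493 + √(871 - 419))/(4174427 - 2001719) = (-2216493 + √452)/2172708 = (-2216493 + 2*√113)*(1/2172708) = -246277/241412 + √113/1086354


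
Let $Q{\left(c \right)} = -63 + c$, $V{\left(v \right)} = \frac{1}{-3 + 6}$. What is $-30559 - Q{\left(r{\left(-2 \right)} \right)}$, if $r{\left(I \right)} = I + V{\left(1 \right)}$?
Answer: $- \frac{91483}{3} \approx -30494.0$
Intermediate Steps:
$V{\left(v \right)} = \frac{1}{3}$
$r{\left(I \right)} = \frac{1}{3} + I$ ($r{\left(I \right)} = I + \frac{1}{3} = \frac{1}{3} + I$)
$-30559 - Q{\left(r{\left(-2 \right)} \right)} = -30559 - \left(-63 + \left(\frac{1}{3} - 2\right)\right) = -30559 - \left(-63 - \frac{5}{3}\right) = -30559 - - \frac{194}{3} = -30559 + \frac{194}{3} = - \frac{91483}{3}$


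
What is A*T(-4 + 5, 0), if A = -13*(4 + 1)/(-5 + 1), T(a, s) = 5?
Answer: 325/4 ≈ 81.250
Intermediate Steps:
A = 65/4 (A = -65/(-4) = -65*(-1)/4 = -13*(-5/4) = 65/4 ≈ 16.250)
A*T(-4 + 5, 0) = (65/4)*5 = 325/4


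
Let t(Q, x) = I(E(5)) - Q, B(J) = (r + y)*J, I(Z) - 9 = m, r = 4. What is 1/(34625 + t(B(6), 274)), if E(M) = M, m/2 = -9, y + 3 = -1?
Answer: 1/34616 ≈ 2.8888e-5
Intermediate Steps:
y = -4 (y = -3 - 1 = -4)
m = -18 (m = 2*(-9) = -18)
I(Z) = -9 (I(Z) = 9 - 18 = -9)
B(J) = 0 (B(J) = (4 - 4)*J = 0*J = 0)
t(Q, x) = -9 - Q
1/(34625 + t(B(6), 274)) = 1/(34625 + (-9 - 1*0)) = 1/(34625 + (-9 + 0)) = 1/(34625 - 9) = 1/34616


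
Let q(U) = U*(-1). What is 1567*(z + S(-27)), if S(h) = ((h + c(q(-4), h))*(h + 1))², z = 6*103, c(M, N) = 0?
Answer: 773192274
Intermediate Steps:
q(U) = -U
z = 618
S(h) = h²*(1 + h)² (S(h) = ((h + 0)*(h + 1))² = (h*(1 + h))² = h²*(1 + h)²)
1567*(z + S(-27)) = 1567*(618 + (-27)²*(1 - 27)²) = 1567*(618 + 729*(-26)²) = 1567*(618 + 729*676) = 1567*(618 + 492804) = 1567*493422 = 773192274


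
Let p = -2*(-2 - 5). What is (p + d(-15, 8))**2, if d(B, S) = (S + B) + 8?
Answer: 225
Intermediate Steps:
p = 14 (p = -2*(-7) = 14)
d(B, S) = 8 + B + S (d(B, S) = (B + S) + 8 = 8 + B + S)
(p + d(-15, 8))**2 = (14 + (8 - 15 + 8))**2 = (14 + 1)**2 = 15**2 = 225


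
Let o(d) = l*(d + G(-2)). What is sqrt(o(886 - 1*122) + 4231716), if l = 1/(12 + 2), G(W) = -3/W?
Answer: sqrt(829427053)/14 ≈ 2057.1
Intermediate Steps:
l = 1/14 ≈ 0.071429
o(d) = 3/28 + d/14 (o(d) = (d - 3/(-2))/14 = (d - 3*(-1/2))/14 = (d + 3/2)/14 = (3/2 + d)/14 = 3/28 + d/14)
sqrt(o(886 - 1*122) + 4231716) = sqrt((3/28 + (886 - 1*122)/14) + 4231716) = sqrt((3/28 + (886 - 122)/14) + 4231716) = sqrt((3/28 + (1/14)*764) + 4231716) = sqrt((3/28 + 382/7) + 4231716) = sqrt(1531/28 + 4231716) = sqrt(118489579/28) = sqrt(829427053)/14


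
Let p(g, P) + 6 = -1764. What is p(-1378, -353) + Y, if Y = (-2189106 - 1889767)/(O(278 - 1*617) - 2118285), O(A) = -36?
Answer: -3745349297/2118321 ≈ -1768.1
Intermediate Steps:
p(g, P) = -1770 (p(g, P) = -6 - 1764 = -1770)
Y = 4078873/2118321 (Y = (-2189106 - 1889767)/(-36 - 2118285) = -4078873/(-2118321) = -4078873*(-1/2118321) = 4078873/2118321 ≈ 1.9255)
p(-1378, -353) + Y = -1770 + 4078873/2118321 = -3745349297/2118321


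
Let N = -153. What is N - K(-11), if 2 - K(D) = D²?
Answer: -34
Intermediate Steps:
K(D) = 2 - D²
N - K(-11) = -153 - (2 - 1*(-11)²) = -153 - (2 - 1*121) = -153 - (2 - 121) = -153 - 1*(-119) = -153 + 119 = -34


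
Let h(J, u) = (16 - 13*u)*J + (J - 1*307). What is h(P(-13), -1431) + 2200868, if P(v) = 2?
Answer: 2237801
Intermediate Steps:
h(J, u) = -307 + J + J*(16 - 13*u) (h(J, u) = J*(16 - 13*u) + (J - 307) = J*(16 - 13*u) + (-307 + J) = -307 + J + J*(16 - 13*u))
h(P(-13), -1431) + 2200868 = (-307 + 17*2 - 13*2*(-1431)) + 2200868 = (-307 + 34 + 37206) + 2200868 = 36933 + 2200868 = 2237801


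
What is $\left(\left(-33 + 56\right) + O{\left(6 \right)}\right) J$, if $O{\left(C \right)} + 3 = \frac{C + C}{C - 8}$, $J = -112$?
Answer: $-1568$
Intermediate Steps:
$O{\left(C \right)} = -3 + \frac{2 C}{-8 + C}$ ($O{\left(C \right)} = -3 + \frac{C + C}{C - 8} = -3 + \frac{2 C}{-8 + C}$)
$\left(\left(-33 + 56\right) + O{\left(6 \right)}\right) J = \left(\left(-33 + 56\right) + \frac{24 - 6}{-8 + 6}\right) \left(-112\right) = \left(23 + \frac{24 - 6}{-2}\right) \left(-112\right) = \left(23 - 9\right) \left(-112\right) = 14 \left(-112\right) = -1568$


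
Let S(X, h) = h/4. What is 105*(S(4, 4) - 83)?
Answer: -8610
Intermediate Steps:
S(X, h) = h/4 (S(X, h) = h*(¼) = h/4)
105*(S(4, 4) - 83) = 105*((¼)*4 - 83) = 105*(1 - 83) = 105*(-82) = -8610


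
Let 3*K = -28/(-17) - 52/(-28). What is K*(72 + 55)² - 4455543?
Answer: -527967686/119 ≈ -4.4367e+6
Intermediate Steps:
K = 139/119 (K = (-28/(-17) - 52/(-28))/3 = (-28*(-1/17) - 52*(-1/28))/3 = (28/17 + 13/7)/3 = (⅓)*(417/119) = 139/119 ≈ 1.1681)
K*(72 + 55)² - 4455543 = 139*(72 + 55)²/119 - 4455543 = (139/119)*127² - 4455543 = (139/119)*16129 - 4455543 = 2241931/119 - 4455543 = -527967686/119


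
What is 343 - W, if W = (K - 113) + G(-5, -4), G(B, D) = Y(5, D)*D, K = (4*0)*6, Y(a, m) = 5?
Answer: 476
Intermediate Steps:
K = 0 (K = 0*6 = 0)
G(B, D) = 5*D
W = -133 (W = (0 - 113) + 5*(-4) = -113 - 20 = -133)
343 - W = 343 - 1*(-133) = 343 + 133 = 476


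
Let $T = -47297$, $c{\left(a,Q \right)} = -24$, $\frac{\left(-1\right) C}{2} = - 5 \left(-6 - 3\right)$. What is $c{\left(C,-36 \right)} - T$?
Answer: $47273$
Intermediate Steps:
$C = -90$ ($C = - 2 \left(- 5 \left(-6 - 3\right)\right) = - 2 \left(\left(-5\right) \left(-9\right)\right) = \left(-2\right) 45 = -90$)
$c{\left(C,-36 \right)} - T = -24 - -47297 = -24 + 47297 = 47273$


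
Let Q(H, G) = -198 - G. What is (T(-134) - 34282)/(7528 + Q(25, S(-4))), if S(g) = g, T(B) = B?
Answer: -17208/3667 ≈ -4.6927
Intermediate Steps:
(T(-134) - 34282)/(7528 + Q(25, S(-4))) = (-134 - 34282)/(7528 + (-198 - 1*(-4))) = -34416/(7528 + (-198 + 4)) = -34416/(7528 - 194) = -34416/7334 = -34416*1/7334 = -17208/3667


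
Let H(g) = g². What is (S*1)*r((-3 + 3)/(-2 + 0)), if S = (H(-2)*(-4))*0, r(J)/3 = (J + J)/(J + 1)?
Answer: 0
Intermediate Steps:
r(J) = 6*J/(1 + J) (r(J) = 3*((J + J)/(J + 1)) = 3*((2*J)/(1 + J)) = 3*(2*J/(1 + J)) = 6*J/(1 + J))
S = 0 (S = ((-2)²*(-4))*0 = (4*(-4))*0 = -16*0 = 0)
(S*1)*r((-3 + 3)/(-2 + 0)) = (0*1)*(6*((-3 + 3)/(-2 + 0))/(1 + (-3 + 3)/(-2 + 0))) = 0*(6*(0/(-2))/(1 + 0/(-2))) = 0*(6*(0*(-½))/(1 + 0*(-½))) = 0*(6*0/(1 + 0)) = 0*(6*0/1) = 0*(6*0*1) = 0*0 = 0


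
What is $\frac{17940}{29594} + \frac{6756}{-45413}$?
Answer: $\frac{307386078}{671976161} \approx 0.45744$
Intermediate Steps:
$\frac{17940}{29594} + \frac{6756}{-45413} = 17940 \cdot \frac{1}{29594} + 6756 \left(- \frac{1}{45413}\right) = \frac{8970}{14797} - \frac{6756}{45413} = \frac{307386078}{671976161}$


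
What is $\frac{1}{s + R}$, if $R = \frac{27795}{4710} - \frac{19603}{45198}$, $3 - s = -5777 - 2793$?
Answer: $\frac{3548043}{30436771777} \approx 0.00011657$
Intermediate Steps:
$s = 8573$ ($s = 3 - \left(-5777 - 2793\right) = 3 - -8570 = 3 + 8570 = 8573$)
$R = \frac{19399138}{3548043}$ ($R = 27795 \cdot \frac{1}{4710} - \frac{19603}{45198} = \frac{1853}{314} - \frac{19603}{45198} = \frac{19399138}{3548043} \approx 5.4676$)
$\frac{1}{s + R} = \frac{1}{8573 + \frac{19399138}{3548043}} = \frac{1}{\frac{30436771777}{3548043}} = \frac{3548043}{30436771777}$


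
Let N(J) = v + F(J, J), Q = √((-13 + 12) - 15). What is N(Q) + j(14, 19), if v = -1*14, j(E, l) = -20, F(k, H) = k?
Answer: -34 + 4*I ≈ -34.0 + 4.0*I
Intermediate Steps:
v = -14
Q = 4*I (Q = √(-1 - 15) = √(-16) = 4*I ≈ 4.0*I)
N(J) = -14 + J
N(Q) + j(14, 19) = (-14 + 4*I) - 20 = -34 + 4*I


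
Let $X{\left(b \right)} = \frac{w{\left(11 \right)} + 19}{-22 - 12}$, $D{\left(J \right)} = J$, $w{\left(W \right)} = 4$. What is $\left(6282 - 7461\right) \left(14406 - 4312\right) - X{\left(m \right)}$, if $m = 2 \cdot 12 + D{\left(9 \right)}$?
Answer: $- \frac{404628061}{34} \approx -1.1901 \cdot 10^{7}$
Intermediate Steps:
$m = 33$ ($m = 2 \cdot 12 + 9 = 24 + 9 = 33$)
$X{\left(b \right)} = - \frac{23}{34}$ ($X{\left(b \right)} = \frac{4 + 19}{-22 - 12} = \frac{23}{-34} = 23 \left(- \frac{1}{34}\right) = - \frac{23}{34}$)
$\left(6282 - 7461\right) \left(14406 - 4312\right) - X{\left(m \right)} = \left(6282 - 7461\right) \left(14406 - 4312\right) - - \frac{23}{34} = \left(-1179\right) 10094 + \frac{23}{34} = -11900826 + \frac{23}{34} = - \frac{404628061}{34}$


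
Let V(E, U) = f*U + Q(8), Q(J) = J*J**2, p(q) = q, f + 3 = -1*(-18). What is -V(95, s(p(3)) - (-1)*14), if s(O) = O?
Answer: -767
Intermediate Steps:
f = 15 (f = -3 - 1*(-18) = -3 + 18 = 15)
Q(J) = J**3
V(E, U) = 512 + 15*U (V(E, U) = 15*U + 8**3 = 15*U + 512 = 512 + 15*U)
-V(95, s(p(3)) - (-1)*14) = -(512 + 15*(3 - (-1)*14)) = -(512 + 15*(3 - 1*(-14))) = -(512 + 15*(3 + 14)) = -(512 + 15*17) = -(512 + 255) = -1*767 = -767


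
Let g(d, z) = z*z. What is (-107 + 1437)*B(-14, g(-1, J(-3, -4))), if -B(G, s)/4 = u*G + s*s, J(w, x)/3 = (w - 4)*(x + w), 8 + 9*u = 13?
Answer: -22357512049880/9 ≈ -2.4842e+12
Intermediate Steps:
u = 5/9 (u = -8/9 + (⅑)*13 = -8/9 + 13/9 = 5/9 ≈ 0.55556)
J(w, x) = 3*(-4 + w)*(w + x) (J(w, x) = 3*((w - 4)*(x + w)) = 3*((-4 + w)*(w + x)) = 3*(-4 + w)*(w + x))
g(d, z) = z²
B(G, s) = -4*s² - 20*G/9 (B(G, s) = -4*(5*G/9 + s*s) = -4*(5*G/9 + s²) = -4*(s² + 5*G/9) = -4*s² - 20*G/9)
(-107 + 1437)*B(-14, g(-1, J(-3, -4))) = (-107 + 1437)*(-4*(-12*(-3) - 12*(-4) + 3*(-3)² + 3*(-3)*(-4))⁴ - 20/9*(-14)) = 1330*(-4*(36 + 48 + 3*9 + 36)⁴ + 280/9) = 1330*(-4*(36 + 48 + 27 + 36)⁴ + 280/9) = 1330*(-4*(147²)² + 280/9) = 1330*(-4*21609² + 280/9) = 1330*(-4*466948881 + 280/9) = 1330*(-1867795524 + 280/9) = 1330*(-16810159436/9) = -22357512049880/9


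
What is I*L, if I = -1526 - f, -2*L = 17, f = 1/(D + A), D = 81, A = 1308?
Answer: 36033455/2778 ≈ 12971.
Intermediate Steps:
f = 1/1389 (f = 1/(81 + 1308) = 1/1389 ≈ 0.00071994)
L = -17/2 (L = -1/2*17 = -17/2 ≈ -8.5000)
I = -2119615/1389 (I = -1526 - 1*1/1389 = -1526 - 1/1389 = -2119615/1389 ≈ -1526.0)
I*L = -2119615/1389*(-17/2) = 36033455/2778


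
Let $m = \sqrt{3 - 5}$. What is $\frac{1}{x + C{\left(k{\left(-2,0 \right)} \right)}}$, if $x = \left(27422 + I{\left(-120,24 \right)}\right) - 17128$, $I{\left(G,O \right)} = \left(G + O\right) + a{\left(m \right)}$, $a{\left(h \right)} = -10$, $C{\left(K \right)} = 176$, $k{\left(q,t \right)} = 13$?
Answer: $\frac{1}{10364} \approx 9.6488 \cdot 10^{-5}$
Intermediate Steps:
$m = i \sqrt{2}$ ($m = \sqrt{-2} = i \sqrt{2} \approx 1.4142 i$)
$I{\left(G,O \right)} = -10 + G + O$ ($I{\left(G,O \right)} = \left(G + O\right) - 10 = -10 + G + O$)
$x = 10188$ ($x = \left(27422 - 106\right) - 17128 = 27316 - 17128 = 10188$)
$\frac{1}{x + C{\left(k{\left(-2,0 \right)} \right)}} = \frac{1}{10188 + 176} = \frac{1}{10364}$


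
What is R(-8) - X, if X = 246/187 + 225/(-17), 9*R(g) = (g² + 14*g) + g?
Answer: 9589/1683 ≈ 5.6976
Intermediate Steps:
R(g) = g²/9 + 5*g/3 (R(g) = ((g² + 14*g) + g)/9 = (g² + 15*g)/9 = g²/9 + 5*g/3)
X = -2229/187 (X = 246*(1/187) + 225*(-1/17) = 246/187 - 225/17 = -2229/187 ≈ -11.920)
R(-8) - X = (⅑)*(-8)*(15 - 8) - 1*(-2229/187) = (⅑)*(-8)*7 + 2229/187 = -56/9 + 2229/187 = 9589/1683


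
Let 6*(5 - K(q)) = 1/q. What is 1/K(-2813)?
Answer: 16878/84391 ≈ 0.20000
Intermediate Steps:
K(q) = 5 - 1/(6*q)
1/K(-2813) = 1/(5 - ⅙/(-2813)) = 1/(5 - ⅙*(-1/2813)) = 1/(5 + 1/16878) = 1/(84391/16878) = 16878/84391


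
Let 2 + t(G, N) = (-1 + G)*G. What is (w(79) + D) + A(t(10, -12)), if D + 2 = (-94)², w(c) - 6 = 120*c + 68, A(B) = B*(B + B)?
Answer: 33876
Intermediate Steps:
t(G, N) = -2 + G*(-1 + G) (t(G, N) = -2 + (-1 + G)*G = -2 + G*(-1 + G))
A(B) = 2*B² (A(B) = B*(2*B) = 2*B²)
w(c) = 74 + 120*c (w(c) = 6 + (120*c + 68) = 6 + (68 + 120*c) = 74 + 120*c)
D = 8834 (D = -2 + (-94)² = -2 + 8836 = 8834)
(w(79) + D) + A(t(10, -12)) = ((74 + 120*79) + 8834) + 2*(-2 + 10² - 1*10)² = ((74 + 9480) + 8834) + 2*(-2 + 100 - 10)² = (9554 + 8834) + 2*88² = 18388 + 2*7744 = 18388 + 15488 = 33876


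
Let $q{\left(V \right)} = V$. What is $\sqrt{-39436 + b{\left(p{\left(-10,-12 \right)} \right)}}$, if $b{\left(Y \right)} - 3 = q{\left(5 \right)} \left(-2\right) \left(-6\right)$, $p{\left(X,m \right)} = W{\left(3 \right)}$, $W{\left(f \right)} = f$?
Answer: $i \sqrt{39373} \approx 198.43 i$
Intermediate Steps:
$p{\left(X,m \right)} = 3$
$b{\left(Y \right)} = 63$ ($b{\left(Y \right)} = 3 + 5 \left(-2\right) \left(-6\right) = 3 - -60 = 3 + 60 = 63$)
$\sqrt{-39436 + b{\left(p{\left(-10,-12 \right)} \right)}} = \sqrt{-39436 + 63} = \sqrt{-39373} = i \sqrt{39373}$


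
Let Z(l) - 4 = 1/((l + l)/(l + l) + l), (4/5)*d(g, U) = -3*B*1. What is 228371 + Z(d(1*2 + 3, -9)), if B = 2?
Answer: 2968873/13 ≈ 2.2837e+5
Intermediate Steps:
d(g, U) = -15/2 (d(g, U) = 5*(-3*2*1)/4 = 5*(-6*1)/4 = (5/4)*(-6) = -15/2)
Z(l) = 4 + 1/(1 + l) (Z(l) = 4 + 1/((l + l)/(l + l) + l) = 4 + 1/((2*l)/((2*l)) + l) = 4 + 1/((2*l)*(1/(2*l)) + l) = 4 + 1/(1 + l))
228371 + Z(d(1*2 + 3, -9)) = 228371 + (5 + 4*(-15/2))/(1 - 15/2) = 228371 + (5 - 30)/(-13/2) = 228371 - 2/13*(-25) = 228371 + 50/13 = 2968873/13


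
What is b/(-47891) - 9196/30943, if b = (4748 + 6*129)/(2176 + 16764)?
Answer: -379156982413/1275773617010 ≈ -0.29720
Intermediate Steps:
b = 2761/9470 (b = (4748 + 774)/18940 = 5522*(1/18940) = 2761/9470 ≈ 0.29155)
b/(-47891) - 9196/30943 = (2761/9470)/(-47891) - 9196/30943 = (2761/9470)*(-1/47891) - 9196*1/30943 = -2761/453527770 - 836/2813 = -379156982413/1275773617010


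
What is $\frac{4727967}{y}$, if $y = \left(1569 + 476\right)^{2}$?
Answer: $\frac{4727967}{4182025} \approx 1.1305$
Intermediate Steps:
$y = 4182025$ ($y = 2045^{2} = 4182025$)
$\frac{4727967}{y} = \frac{4727967}{4182025}$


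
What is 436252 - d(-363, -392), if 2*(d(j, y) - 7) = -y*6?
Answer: 435069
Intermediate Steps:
d(j, y) = 7 - 3*y (d(j, y) = 7 + (-y*6)/2 = 7 + (-6*y)/2 = 7 - 3*y)
436252 - d(-363, -392) = 436252 - (7 - 3*(-392)) = 436252 - (7 + 1176) = 436252 - 1*1183 = 436252 - 1183 = 435069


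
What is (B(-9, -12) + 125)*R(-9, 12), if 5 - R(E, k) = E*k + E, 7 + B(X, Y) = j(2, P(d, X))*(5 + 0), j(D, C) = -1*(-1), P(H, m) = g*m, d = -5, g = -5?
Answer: 15006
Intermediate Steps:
P(H, m) = -5*m
j(D, C) = 1
B(X, Y) = -2 (B(X, Y) = -7 + 1*(5 + 0) = -7 + 1*5 = -7 + 5 = -2)
R(E, k) = 5 - E - E*k (R(E, k) = 5 - (E*k + E) = 5 - (E + E*k) = 5 + (-E - E*k) = 5 - E - E*k)
(B(-9, -12) + 125)*R(-9, 12) = (-2 + 125)*(5 - 1*(-9) - 1*(-9)*12) = 123*(5 + 9 + 108) = 123*122 = 15006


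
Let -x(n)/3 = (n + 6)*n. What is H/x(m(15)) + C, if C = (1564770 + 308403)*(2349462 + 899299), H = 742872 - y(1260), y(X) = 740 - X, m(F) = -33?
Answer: 16266518481126077/2673 ≈ 6.0855e+12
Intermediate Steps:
H = 743392 (H = 742872 - (740 - 1*1260) = 742872 - (740 - 1260) = 742872 - 1*(-520) = 742872 + 520 = 743392)
C = 6085491388653 (C = 1873173*3248761 = 6085491388653)
x(n) = -3*n*(6 + n) (x(n) = -3*(n + 6)*n = -3*(6 + n)*n = -3*n*(6 + n))
H/x(m(15)) + C = 743392/((-3*(-33)*(6 - 33))) + 6085491388653 = 743392/((-3*(-33)*(-27))) + 6085491388653 = 743392/(-2673) + 6085491388653 = 743392*(-1/2673) + 6085491388653 = -743392/2673 + 6085491388653 = 16266518481126077/2673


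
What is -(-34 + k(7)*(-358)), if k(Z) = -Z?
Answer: -2472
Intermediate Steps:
-(-34 + k(7)*(-358)) = -(-34 - 1*7*(-358)) = -(-34 - 7*(-358)) = -(-34 + 2506) = -1*2472 = -2472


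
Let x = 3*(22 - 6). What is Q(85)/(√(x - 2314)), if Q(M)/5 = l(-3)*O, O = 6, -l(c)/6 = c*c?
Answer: 810*I*√2266/1133 ≈ 34.032*I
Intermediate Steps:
l(c) = -6*c² (l(c) = -6*c*c = -6*c²)
Q(M) = -1620 (Q(M) = 5*(-6*(-3)²*6) = 5*(-6*9*6) = 5*(-54*6) = 5*(-324) = -1620)
x = 48 (x = 3*16 = 48)
Q(85)/(√(x - 2314)) = -1620/√(48 - 2314) = -1620*(-I*√2266/2266) = -(-810)*I*√2266/1133 = 810*I*√2266/1133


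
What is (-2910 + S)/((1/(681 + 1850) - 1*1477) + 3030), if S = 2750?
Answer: -101240/982661 ≈ -0.10303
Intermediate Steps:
(-2910 + S)/((1/(681 + 1850) - 1*1477) + 3030) = (-2910 + 2750)/((1/(681 + 1850) - 1*1477) + 3030) = -160/((1/2531 - 1477) + 3030) = -160/(-3738286/2531 + 3030) = -160/3930644/2531 = -160*2531/3930644 = -101240/982661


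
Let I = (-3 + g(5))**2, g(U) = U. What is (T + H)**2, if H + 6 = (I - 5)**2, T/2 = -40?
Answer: 7225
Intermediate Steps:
T = -80 (T = 2*(-40) = -80)
I = 4 (I = (-3 + 5)**2 = 2**2 = 4)
H = -5 (H = -6 + (4 - 5)**2 = -6 + (-1)**2 = -6 + 1 = -5)
(T + H)**2 = (-80 - 5)**2 = (-85)**2 = 7225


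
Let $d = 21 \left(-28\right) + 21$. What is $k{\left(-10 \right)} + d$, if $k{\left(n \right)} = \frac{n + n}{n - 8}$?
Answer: $- \frac{5093}{9} \approx -565.89$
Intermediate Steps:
$k{\left(n \right)} = \frac{2 n}{-8 + n}$
$d = -567$ ($d = -588 + 21 = -567$)
$k{\left(-10 \right)} + d = 2 \left(-10\right) \frac{1}{-8 - 10} - 567 = 2 \left(-10\right) \frac{1}{-18} - 567 = 2 \left(-10\right) \left(- \frac{1}{18}\right) - 567 = \frac{10}{9} - 567 = - \frac{5093}{9}$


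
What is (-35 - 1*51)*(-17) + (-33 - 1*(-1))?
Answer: 1430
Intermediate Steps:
(-35 - 1*51)*(-17) + (-33 - 1*(-1)) = (-35 - 51)*(-17) + (-33 + 1) = -86*(-17) - 32 = 1462 - 32 = 1430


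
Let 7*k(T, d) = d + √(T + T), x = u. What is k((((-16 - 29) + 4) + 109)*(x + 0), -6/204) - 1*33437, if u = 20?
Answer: -7958007/238 + 4*√170/7 ≈ -33430.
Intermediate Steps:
x = 20
k(T, d) = d/7 + √2*√T/7 (k(T, d) = (d + √(T + T))/7 = (d + √(2*T))/7 = (d + √2*√T)/7 = d/7 + √2*√T/7)
k((((-16 - 29) + 4) + 109)*(x + 0), -6/204) - 1*33437 = ((-6/204)/7 + √2*√((((-16 - 29) + 4) + 109)*(20 + 0))/7) - 1*33437 = ((-6*1/204)/7 + √2*√(((-45 + 4) + 109)*20)/7) - 33437 = ((⅐)*(-1/34) + √2*√((-41 + 109)*20)/7) - 33437 = (-1/238 + √2*√(68*20)/7) - 33437 = (-1/238 + √2*√1360/7) - 33437 = (-1/238 + √2*(4*√85)/7) - 33437 = (-1/238 + 4*√170/7) - 33437 = -7958007/238 + 4*√170/7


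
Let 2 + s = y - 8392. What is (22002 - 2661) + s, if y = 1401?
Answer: 12348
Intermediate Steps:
s = -6993 (s = -2 + (1401 - 8392) = -2 - 6991 = -6993)
(22002 - 2661) + s = (22002 - 2661) - 6993 = 19341 - 6993 = 12348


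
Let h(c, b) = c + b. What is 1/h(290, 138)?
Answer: 1/428 ≈ 0.0023364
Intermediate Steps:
h(c, b) = b + c
1/h(290, 138) = 1/(138 + 290) = 1/428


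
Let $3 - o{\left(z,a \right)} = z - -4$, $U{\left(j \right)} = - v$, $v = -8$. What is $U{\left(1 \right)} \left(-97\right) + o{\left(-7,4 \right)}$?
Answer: $-770$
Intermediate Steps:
$U{\left(j \right)} = 8$ ($U{\left(j \right)} = \left(-1\right) \left(-8\right) = 8$)
$o{\left(z,a \right)} = -1 - z$ ($o{\left(z,a \right)} = 3 - \left(z - -4\right) = 3 - \left(z + 4\right) = 3 - \left(4 + z\right) = -1 - z$)
$U{\left(1 \right)} \left(-97\right) + o{\left(-7,4 \right)} = 8 \left(-97\right) - -6 = -776 + \left(-1 + 7\right) = -776 + 6 = -770$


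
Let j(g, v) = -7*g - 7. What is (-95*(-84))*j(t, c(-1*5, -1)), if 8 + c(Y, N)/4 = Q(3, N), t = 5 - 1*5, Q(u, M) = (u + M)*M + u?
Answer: -55860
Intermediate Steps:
Q(u, M) = u + M*(M + u) (Q(u, M) = (M + u)*M + u = M*(M + u) + u = u + M*(M + u))
t = 0 (t = 5 - 5 = 0)
c(Y, N) = -20 + 4*N² + 12*N (c(Y, N) = -32 + 4*(3 + N² + N*3) = -32 + 4*(3 + N² + 3*N) = -32 + (12 + 4*N² + 12*N) = -20 + 4*N² + 12*N)
j(g, v) = -7 - 7*g
(-95*(-84))*j(t, c(-1*5, -1)) = (-95*(-84))*(-7 - 7*0) = 7980*(-7 + 0) = 7980*(-7) = -55860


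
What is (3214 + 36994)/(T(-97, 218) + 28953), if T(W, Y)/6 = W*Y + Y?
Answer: -40208/96615 ≈ -0.41617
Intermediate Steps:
T(W, Y) = 6*Y + 6*W*Y (T(W, Y) = 6*(W*Y + Y) = 6*(Y + W*Y) = 6*Y + 6*W*Y)
(3214 + 36994)/(T(-97, 218) + 28953) = (3214 + 36994)/(6*218*(1 - 97) + 28953) = 40208/(6*218*(-96) + 28953) = 40208/(-125568 + 28953) = 40208/(-96615) = 40208*(-1/96615) = -40208/96615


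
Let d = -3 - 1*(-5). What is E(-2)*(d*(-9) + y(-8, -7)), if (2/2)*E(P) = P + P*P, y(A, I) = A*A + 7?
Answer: 106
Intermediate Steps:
y(A, I) = 7 + A² (y(A, I) = A² + 7 = 7 + A²)
d = 2 (d = -3 + 5 = 2)
E(P) = P + P² (E(P) = P + P*P = P + P²)
E(-2)*(d*(-9) + y(-8, -7)) = (-2*(1 - 2))*(2*(-9) + (7 + (-8)²)) = (-2*(-1))*(-18 + (7 + 64)) = 2*(-18 + 71) = 2*53 = 106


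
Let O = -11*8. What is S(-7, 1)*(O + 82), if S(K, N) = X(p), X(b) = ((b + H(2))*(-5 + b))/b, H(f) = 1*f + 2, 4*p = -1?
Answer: -945/2 ≈ -472.50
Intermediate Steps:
p = -1/4 (p = (1/4)*(-1) = -1/4 ≈ -0.25000)
H(f) = 2 + f (H(f) = f + 2 = 2 + f)
X(b) = (-5 + b)*(4 + b)/b (X(b) = ((b + (2 + 2))*(-5 + b))/b = ((b + 4)*(-5 + b))/b = ((4 + b)*(-5 + b))/b = ((-5 + b)*(4 + b))/b = (-5 + b)*(4 + b)/b)
S(K, N) = 315/4 (S(K, N) = -1 - 1/4 - 20/(-1/4) = -1 - 1/4 - 20*(-4) = -1 - 1/4 + 80 = 315/4)
O = -88
S(-7, 1)*(O + 82) = 315*(-88 + 82)/4 = (315/4)*(-6) = -945/2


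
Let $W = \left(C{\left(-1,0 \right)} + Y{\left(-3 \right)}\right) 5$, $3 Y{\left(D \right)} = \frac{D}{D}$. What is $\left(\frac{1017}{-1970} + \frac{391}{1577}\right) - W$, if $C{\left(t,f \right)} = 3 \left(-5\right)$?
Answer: $\frac{680971183}{9320070} \approx 73.065$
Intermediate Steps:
$C{\left(t,f \right)} = -15$
$Y{\left(D \right)} = \frac{1}{3}$ ($Y{\left(D \right)} = \frac{D \frac{1}{D}}{3} = \frac{1}{3} \cdot 1 = \frac{1}{3}$)
$W = - \frac{220}{3}$ ($W = \left(-15 + \frac{1}{3}\right) 5 = \left(- \frac{44}{3}\right) 5 = - \frac{220}{3} \approx -73.333$)
$\left(\frac{1017}{-1970} + \frac{391}{1577}\right) - W = \left(\frac{1017}{-1970} + \frac{391}{1577}\right) - - \frac{220}{3} = \left(1017 \left(- \frac{1}{1970}\right) + 391 \cdot \frac{1}{1577}\right) + \frac{220}{3} = \left(- \frac{1017}{1970} + \frac{391}{1577}\right) + \frac{220}{3} = - \frac{833539}{3106690} + \frac{220}{3} = \frac{680971183}{9320070}$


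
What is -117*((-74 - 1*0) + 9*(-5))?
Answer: 13923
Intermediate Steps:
-117*((-74 - 1*0) + 9*(-5)) = -117*((-74 + 0) - 45) = -117*(-74 - 45) = -117*(-119) = 13923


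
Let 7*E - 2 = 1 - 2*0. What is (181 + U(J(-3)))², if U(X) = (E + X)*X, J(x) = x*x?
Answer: 3463321/49 ≈ 70680.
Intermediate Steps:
E = 3/7 (E = 2/7 + (1 - 2*0)/7 = 2/7 + (1 + 0)/7 = 2/7 + (⅐)*1 = 2/7 + ⅐ = 3/7 ≈ 0.42857)
J(x) = x²
U(X) = X*(3/7 + X) (U(X) = (3/7 + X)*X = X*(3/7 + X))
(181 + U(J(-3)))² = (181 + (⅐)*(-3)²*(3 + 7*(-3)²))² = (181 + (⅐)*9*(3 + 7*9))² = (181 + (⅐)*9*(3 + 63))² = (181 + (⅐)*9*66)² = (181 + 594/7)² = (1861/7)² = 3463321/49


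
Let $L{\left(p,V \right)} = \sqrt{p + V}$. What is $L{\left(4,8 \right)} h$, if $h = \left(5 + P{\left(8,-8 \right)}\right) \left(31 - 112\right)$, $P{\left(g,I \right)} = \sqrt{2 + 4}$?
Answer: $162 \sqrt{3} \left(-5 - \sqrt{6}\right) \approx -2090.3$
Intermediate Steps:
$P{\left(g,I \right)} = \sqrt{6}$
$L{\left(p,V \right)} = \sqrt{V + p}$
$h = -405 - 81 \sqrt{6}$ ($h = \left(5 + \sqrt{6}\right) \left(31 - 112\right) = \left(5 + \sqrt{6}\right) \left(-81\right) = -405 - 81 \sqrt{6} \approx -603.41$)
$L{\left(4,8 \right)} h = \sqrt{8 + 4} \left(-405 - 81 \sqrt{6}\right) = \sqrt{12} \left(-405 - 81 \sqrt{6}\right) = 2 \sqrt{3} \left(-405 - 81 \sqrt{6}\right)$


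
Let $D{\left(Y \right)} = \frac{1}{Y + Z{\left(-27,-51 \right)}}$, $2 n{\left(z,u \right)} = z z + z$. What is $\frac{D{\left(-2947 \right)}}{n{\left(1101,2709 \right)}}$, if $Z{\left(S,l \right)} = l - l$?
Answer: $- \frac{1}{1787800497} \approx -5.5935 \cdot 10^{-10}$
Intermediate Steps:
$Z{\left(S,l \right)} = 0$
$n{\left(z,u \right)} = \frac{z}{2} + \frac{z^{2}}{2}$ ($n{\left(z,u \right)} = \frac{z z + z}{2} = \frac{z^{2} + z}{2} = \frac{z + z^{2}}{2} = \frac{z}{2} + \frac{z^{2}}{2}$)
$D{\left(Y \right)} = \frac{1}{Y}$ ($D{\left(Y \right)} = \frac{1}{Y + 0} = \frac{1}{Y}$)
$\frac{D{\left(-2947 \right)}}{n{\left(1101,2709 \right)}} = \frac{1}{\left(-2947\right) \frac{1}{2} \cdot 1101 \left(1 + 1101\right)} = - \frac{1}{2947 \cdot \frac{1}{2} \cdot 1101 \cdot 1102} = - \frac{1}{2947 \cdot 606651} = \left(- \frac{1}{2947}\right) \frac{1}{606651} = - \frac{1}{1787800497}$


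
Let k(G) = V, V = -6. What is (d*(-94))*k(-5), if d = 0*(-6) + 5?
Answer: 2820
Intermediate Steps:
k(G) = -6
d = 5 (d = 0 + 5 = 5)
(d*(-94))*k(-5) = (5*(-94))*(-6) = -470*(-6) = 2820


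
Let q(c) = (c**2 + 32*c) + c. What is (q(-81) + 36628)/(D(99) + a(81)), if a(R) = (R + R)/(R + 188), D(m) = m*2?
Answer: 389243/1908 ≈ 204.01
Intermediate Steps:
D(m) = 2*m
a(R) = 2*R/(188 + R) (a(R) = (2*R)/(188 + R) = 2*R/(188 + R))
q(c) = c**2 + 33*c
(q(-81) + 36628)/(D(99) + a(81)) = (-81*(33 - 81) + 36628)/(2*99 + 2*81/(188 + 81)) = (-81*(-48) + 36628)/(198 + 2*81/269) = (3888 + 36628)/(198 + 2*81*(1/269)) = 40516/(198 + 162/269) = 40516/(53424/269) = 40516*(269/53424) = 389243/1908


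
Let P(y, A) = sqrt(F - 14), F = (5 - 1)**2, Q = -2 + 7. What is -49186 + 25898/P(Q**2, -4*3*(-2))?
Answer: -49186 + 12949*sqrt(2) ≈ -30873.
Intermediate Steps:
Q = 5
F = 16 (F = 4**2 = 16)
P(y, A) = sqrt(2) (P(y, A) = sqrt(16 - 14) = sqrt(2))
-49186 + 25898/P(Q**2, -4*3*(-2)) = -49186 + 25898/(sqrt(2)) = -49186 + 25898*(sqrt(2)/2) = -49186 + 12949*sqrt(2)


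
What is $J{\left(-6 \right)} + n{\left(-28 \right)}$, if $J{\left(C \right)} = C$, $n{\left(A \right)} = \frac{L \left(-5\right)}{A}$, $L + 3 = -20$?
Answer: $- \frac{283}{28} \approx -10.107$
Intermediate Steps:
$L = -23$ ($L = -3 - 20 = -23$)
$n{\left(A \right)} = \frac{115}{A}$ ($n{\left(A \right)} = \frac{\left(-23\right) \left(-5\right)}{A} = \frac{115}{A}$)
$J{\left(-6 \right)} + n{\left(-28 \right)} = -6 + \frac{115}{-28} = -6 + 115 \left(- \frac{1}{28}\right) = -6 - \frac{115}{28} = - \frac{283}{28}$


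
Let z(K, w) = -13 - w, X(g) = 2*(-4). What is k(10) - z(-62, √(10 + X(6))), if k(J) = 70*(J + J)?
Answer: 1413 + √2 ≈ 1414.4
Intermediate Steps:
k(J) = 140*J (k(J) = 70*(2*J) = 140*J)
X(g) = -8
k(10) - z(-62, √(10 + X(6))) = 140*10 - (-13 - √(10 - 8)) = 1400 - (-13 - √2) = 1400 + (13 + √2) = 1413 + √2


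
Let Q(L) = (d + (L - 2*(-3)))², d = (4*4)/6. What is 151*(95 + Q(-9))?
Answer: 129256/9 ≈ 14362.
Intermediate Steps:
d = 8/3 (d = 16*(⅙) = 8/3 ≈ 2.6667)
Q(L) = (26/3 + L)² (Q(L) = (8/3 + (L - 2*(-3)))² = (8/3 + (L + 6))² = (8/3 + (6 + L))² = (26/3 + L)²)
151*(95 + Q(-9)) = 151*(95 + (26 + 3*(-9))²/9) = 151*(95 + (26 - 27)²/9) = 151*(95 + (⅑)*(-1)²) = 151*(95 + (⅑)*1) = 151*(95 + ⅑) = 151*(856/9) = 129256/9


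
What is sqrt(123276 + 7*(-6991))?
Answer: sqrt(74339) ≈ 272.65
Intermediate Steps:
sqrt(123276 + 7*(-6991)) = sqrt(123276 - 48937) = sqrt(74339)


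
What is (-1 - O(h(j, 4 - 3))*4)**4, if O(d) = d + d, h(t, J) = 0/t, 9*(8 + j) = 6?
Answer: 1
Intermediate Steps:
j = -22/3 (j = -8 + (1/9)*6 = -8 + 2/3 = -22/3 ≈ -7.3333)
h(t, J) = 0
O(d) = 2*d
(-1 - O(h(j, 4 - 3))*4)**4 = (-1 - 2*0*4)**4 = (-1 - 0*4)**4 = (-1 - 1*0)**4 = (-1 + 0)**4 = (-1)**4 = 1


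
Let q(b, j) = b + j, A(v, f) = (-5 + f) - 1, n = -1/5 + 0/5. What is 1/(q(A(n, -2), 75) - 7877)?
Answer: -1/7810 ≈ -0.00012804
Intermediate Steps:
n = -1/5 (n = -1*1/5 + 0*(1/5) = -1/5 + 0 = -1/5 ≈ -0.20000)
A(v, f) = -6 + f
1/(q(A(n, -2), 75) - 7877) = 1/(((-6 - 2) + 75) - 7877) = 1/((-8 + 75) - 7877) = 1/(67 - 7877) = 1/(-7810) = -1/7810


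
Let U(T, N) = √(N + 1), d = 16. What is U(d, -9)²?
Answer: -8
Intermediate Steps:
U(T, N) = √(1 + N)
U(d, -9)² = (√(1 - 9))² = (√(-8))² = (2*I*√2)² = -8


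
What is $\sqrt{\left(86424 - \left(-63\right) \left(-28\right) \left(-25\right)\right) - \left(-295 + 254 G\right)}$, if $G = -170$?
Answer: $7 \sqrt{3551} \approx 417.13$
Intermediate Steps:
$\sqrt{\left(86424 - \left(-63\right) \left(-28\right) \left(-25\right)\right) - \left(-295 + 254 G\right)} = \sqrt{\left(86424 - \left(-63\right) \left(-28\right) \left(-25\right)\right) + \left(\left(141 - -154\right) - -43180\right)} = \sqrt{\left(86424 - 1764 \left(-25\right)\right) + \left(\left(141 + 154\right) + 43180\right)} = \sqrt{\left(86424 - -44100\right) + \left(295 + 43180\right)} = \sqrt{\left(86424 + 44100\right) + 43475} = \sqrt{130524 + 43475} = \sqrt{173999} = 7 \sqrt{3551}$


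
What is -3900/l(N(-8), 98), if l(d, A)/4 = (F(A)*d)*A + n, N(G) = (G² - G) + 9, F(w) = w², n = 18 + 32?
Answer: -75/5864354 ≈ -1.2789e-5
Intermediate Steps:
n = 50
N(G) = 9 + G² - G
l(d, A) = 200 + 4*d*A³ (l(d, A) = 4*((A²*d)*A + 50) = 4*((d*A²)*A + 50) = 4*(d*A³ + 50) = 4*(50 + d*A³) = 200 + 4*d*A³)
-3900/l(N(-8), 98) = -3900/(200 + 4*(9 + (-8)² - 1*(-8))*98³) = -3900/(200 + 4*(9 + 64 + 8)*941192) = -3900/(200 + 4*81*941192) = -3900/(200 + 304946208) = -3900/304946408 = -3900*1/304946408 = -75/5864354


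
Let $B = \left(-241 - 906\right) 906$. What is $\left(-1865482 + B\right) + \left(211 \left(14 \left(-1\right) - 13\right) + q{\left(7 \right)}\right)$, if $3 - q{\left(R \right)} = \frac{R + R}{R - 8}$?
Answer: $-2910344$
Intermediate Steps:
$q{\left(R \right)} = 3 - \frac{2 R}{-8 + R}$ ($q{\left(R \right)} = 3 - \frac{R + R}{R - 8} = 3 - \frac{2 R}{-8 + R}$)
$B = -1039182$ ($B = \left(-1147\right) 906 = -1039182$)
$\left(-1865482 + B\right) + \left(211 \left(14 \left(-1\right) - 13\right) + q{\left(7 \right)}\right) = \left(-1865482 - 1039182\right) + \left(211 \left(14 \left(-1\right) - 13\right) + \frac{-24 + 7}{-8 + 7}\right) = -2904664 + \left(211 \left(-14 - 13\right) + \frac{1}{-1} \left(-17\right)\right) = -2904664 + \left(211 \left(-27\right) - -17\right) = -2904664 + \left(-5697 + 17\right) = -2904664 - 5680 = -2910344$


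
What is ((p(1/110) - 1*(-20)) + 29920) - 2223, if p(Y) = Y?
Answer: 3048871/110 ≈ 27717.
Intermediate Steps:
((p(1/110) - 1*(-20)) + 29920) - 2223 = ((1/110 - 1*(-20)) + 29920) - 2223 = ((1/110 + 20) + 29920) - 2223 = (2201/110 + 29920) - 2223 = 3293401/110 - 2223 = 3048871/110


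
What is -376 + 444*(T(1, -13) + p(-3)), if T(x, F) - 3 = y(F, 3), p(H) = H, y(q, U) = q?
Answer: -6148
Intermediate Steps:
T(x, F) = 3 + F
-376 + 444*(T(1, -13) + p(-3)) = -376 + 444*((3 - 13) - 3) = -376 + 444*(-10 - 3) = -376 + 444*(-13) = -376 - 5772 = -6148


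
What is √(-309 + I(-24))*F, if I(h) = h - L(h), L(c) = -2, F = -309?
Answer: -309*I*√331 ≈ -5621.8*I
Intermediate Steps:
I(h) = 2 + h (I(h) = h - 1*(-2) = h + 2 = 2 + h)
√(-309 + I(-24))*F = √(-309 + (2 - 24))*(-309) = √(-309 - 22)*(-309) = √(-331)*(-309) = (I*√331)*(-309) = -309*I*√331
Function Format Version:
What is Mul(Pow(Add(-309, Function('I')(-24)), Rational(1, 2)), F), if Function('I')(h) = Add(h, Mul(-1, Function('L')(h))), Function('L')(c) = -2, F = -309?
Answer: Mul(-309, I, Pow(331, Rational(1, 2))) ≈ Mul(-5621.8, I)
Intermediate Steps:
Function('I')(h) = Add(2, h) (Function('I')(h) = Add(h, Mul(-1, -2)) = Add(h, 2) = Add(2, h))
Mul(Pow(Add(-309, Function('I')(-24)), Rational(1, 2)), F) = Mul(Pow(Add(-309, Add(2, -24)), Rational(1, 2)), -309) = Mul(Pow(Add(-309, -22), Rational(1, 2)), -309) = Mul(Pow(-331, Rational(1, 2)), -309) = Mul(Mul(I, Pow(331, Rational(1, 2))), -309) = Mul(-309, I, Pow(331, Rational(1, 2)))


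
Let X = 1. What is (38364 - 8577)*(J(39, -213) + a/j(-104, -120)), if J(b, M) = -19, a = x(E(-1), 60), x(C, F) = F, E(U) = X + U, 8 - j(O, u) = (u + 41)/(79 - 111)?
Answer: -14327547/59 ≈ -2.4284e+5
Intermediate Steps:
j(O, u) = 297/32 + u/32 (j(O, u) = 8 - (u + 41)/(79 - 111) = 8 - (41 + u)/(-32) = 8 - (41 + u)*(-1)/32 = 8 - (-41/32 - u/32) = 8 + (41/32 + u/32) = 297/32 + u/32)
E(U) = 1 + U
a = 60
(38364 - 8577)*(J(39, -213) + a/j(-104, -120)) = (38364 - 8577)*(-19 + 60/(297/32 + (1/32)*(-120))) = 29787*(-19 + 60/(297/32 - 15/4)) = 29787*(-19 + 60/(177/32)) = 29787*(-19 + 60*(32/177)) = 29787*(-19 + 640/59) = 29787*(-481/59) = -14327547/59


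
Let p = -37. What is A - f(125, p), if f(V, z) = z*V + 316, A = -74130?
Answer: -69821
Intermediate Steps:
f(V, z) = 316 + V*z (f(V, z) = V*z + 316 = 316 + V*z)
A - f(125, p) = -74130 - (316 + 125*(-37)) = -74130 - (316 - 4625) = -74130 - 1*(-4309) = -74130 + 4309 = -69821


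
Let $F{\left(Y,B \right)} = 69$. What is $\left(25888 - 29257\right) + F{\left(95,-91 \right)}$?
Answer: $-3300$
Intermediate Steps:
$\left(25888 - 29257\right) + F{\left(95,-91 \right)} = \left(25888 - 29257\right) + 69 = -3369 + 69 = -3300$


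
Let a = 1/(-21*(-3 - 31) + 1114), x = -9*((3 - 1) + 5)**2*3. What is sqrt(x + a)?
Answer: I*sqrt(1105228451)/914 ≈ 36.373*I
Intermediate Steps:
x = -1323 (x = -9*(2 + 5)**2*3 = -9*7**2*3 = -9*49*3 = -441*3 = -1323)
a = 1/1828 (a = 1/(-21*(-34) + 1114) = 1/(714 + 1114) = 1/1828 ≈ 0.00054705)
sqrt(x + a) = sqrt(-1323 + 1/1828) = sqrt(-2418443/1828) = I*sqrt(1105228451)/914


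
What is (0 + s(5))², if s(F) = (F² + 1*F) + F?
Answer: 1225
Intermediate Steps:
s(F) = F² + 2*F (s(F) = (F² + F) + F = (F + F²) + F = F² + 2*F)
(0 + s(5))² = (0 + 5*(2 + 5))² = (0 + 5*7)² = (0 + 35)² = 35² = 1225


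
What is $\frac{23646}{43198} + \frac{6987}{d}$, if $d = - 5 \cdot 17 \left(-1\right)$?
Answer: $\frac{8936304}{107995} \approx 82.747$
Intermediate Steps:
$d = 85$ ($d = \left(-5\right) \left(-17\right) = 85$)
$\frac{23646}{43198} + \frac{6987}{d} = \frac{23646}{43198} + \frac{6987}{85} = 23646 \cdot \frac{1}{43198} + 6987 \cdot \frac{1}{85} = \frac{11823}{21599} + \frac{411}{5} = \frac{8936304}{107995}$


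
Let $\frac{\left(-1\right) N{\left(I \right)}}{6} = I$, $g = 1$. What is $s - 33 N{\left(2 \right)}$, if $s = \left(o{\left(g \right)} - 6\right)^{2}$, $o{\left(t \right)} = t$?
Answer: $421$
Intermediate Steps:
$N{\left(I \right)} = - 6 I$
$s = 25$ ($s = \left(1 - 6\right)^{2} = \left(-5\right)^{2} = 25$)
$s - 33 N{\left(2 \right)} = 25 - 33 \left(\left(-6\right) 2\right) = 25 - -396 = 25 + 396 = 421$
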